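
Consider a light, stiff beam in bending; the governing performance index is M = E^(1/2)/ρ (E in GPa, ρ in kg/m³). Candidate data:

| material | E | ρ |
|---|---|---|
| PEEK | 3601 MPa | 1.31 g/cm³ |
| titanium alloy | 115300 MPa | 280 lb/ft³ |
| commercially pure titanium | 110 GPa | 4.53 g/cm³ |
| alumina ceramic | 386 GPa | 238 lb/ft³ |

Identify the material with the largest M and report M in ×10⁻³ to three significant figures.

In SI units:
  PEEK: E = 3.601 GPa, ρ = 1310 kg/m³
  titanium alloy: E = 115.3 GPa, ρ = 4485 kg/m³
  commercially pure titanium: E = 110.0 GPa, ρ = 4530 kg/m³
  alumina ceramic: E = 386.0 GPa, ρ = 3812 kg/m³
  alumina ceramic: M = 5.15×10⁻³
  titanium alloy: M = 2.39×10⁻³
  commercially pure titanium: M = 2.32×10⁻³
  PEEK: M = 1.45×10⁻³
Highest index: alumina ceramic.

alumina ceramic, M = 5.15×10⁻³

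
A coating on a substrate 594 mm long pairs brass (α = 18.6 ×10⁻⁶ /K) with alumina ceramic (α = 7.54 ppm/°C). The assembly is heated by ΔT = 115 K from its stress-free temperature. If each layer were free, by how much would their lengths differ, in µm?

756 µm

Δα = |18.6 − 7.54|×10⁻⁶/K = 11.1×10⁻⁶/K.
ΔL_mismatch = Δα·L·ΔT = 11.1×10⁻⁶ × 594.0 mm × 115.0 K = 756 µm.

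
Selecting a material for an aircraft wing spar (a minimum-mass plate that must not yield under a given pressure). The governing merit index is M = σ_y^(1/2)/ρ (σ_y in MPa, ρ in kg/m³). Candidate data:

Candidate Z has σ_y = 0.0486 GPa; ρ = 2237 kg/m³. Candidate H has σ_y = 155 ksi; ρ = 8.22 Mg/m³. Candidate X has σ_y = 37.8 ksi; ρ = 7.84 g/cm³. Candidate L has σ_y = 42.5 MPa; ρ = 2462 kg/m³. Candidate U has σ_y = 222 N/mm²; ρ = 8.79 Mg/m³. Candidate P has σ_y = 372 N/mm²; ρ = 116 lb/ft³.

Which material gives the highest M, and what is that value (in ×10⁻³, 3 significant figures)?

candidate P, M = 10.4×10⁻³

After converting to SI:
  candidate Z: σ_y = 48.60 MPa, ρ = 2237 kg/m³
  candidate H: σ_y = 1069 MPa, ρ = 8220 kg/m³
  candidate X: σ_y = 260.6 MPa, ρ = 7840 kg/m³
  candidate L: σ_y = 42.50 MPa, ρ = 2462 kg/m³
  candidate U: σ_y = 222.0 MPa, ρ = 8790 kg/m³
  candidate P: σ_y = 372.0 MPa, ρ = 1858 kg/m³
  candidate P: M = 10.4×10⁻³
  candidate H: M = 3.98×10⁻³
  candidate Z: M = 3.12×10⁻³
  candidate L: M = 2.65×10⁻³
  candidate X: M = 2.06×10⁻³
  candidate U: M = 1.70×10⁻³
Candidate P has the largest M.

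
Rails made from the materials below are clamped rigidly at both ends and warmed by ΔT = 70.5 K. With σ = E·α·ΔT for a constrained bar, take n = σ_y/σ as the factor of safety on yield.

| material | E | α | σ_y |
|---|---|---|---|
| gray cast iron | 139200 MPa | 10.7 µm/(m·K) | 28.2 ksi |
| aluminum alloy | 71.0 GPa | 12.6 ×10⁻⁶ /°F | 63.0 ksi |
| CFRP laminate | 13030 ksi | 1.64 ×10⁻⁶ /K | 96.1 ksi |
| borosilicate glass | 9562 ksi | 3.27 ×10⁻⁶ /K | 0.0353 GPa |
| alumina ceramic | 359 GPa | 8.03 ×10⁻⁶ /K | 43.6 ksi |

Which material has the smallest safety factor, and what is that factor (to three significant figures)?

Per material, after unit conversion:
  gray cast iron: E = 139.2, α = 10.7, σ_y = 194.4 → σ = 105 MPa, n = 1.85
  aluminum alloy: E = 71.00, α = 22.7, σ_y = 434.4 → σ = 114 MPa, n = 3.83
  CFRP laminate: E = 89.84, α = 1.64, σ_y = 662.6 → σ = 10.4 MPa, n = 63.8
  borosilicate glass: E = 65.93, α = 3.27, σ_y = 35.30 → σ = 15.2 MPa, n = 2.32
  alumina ceramic: E = 359.0, α = 8.03, σ_y = 300.6 → σ = 203 MPa, n = 1.48
Alumina ceramic has the lowest safety factor, n = 1.48.

alumina ceramic, n = 1.48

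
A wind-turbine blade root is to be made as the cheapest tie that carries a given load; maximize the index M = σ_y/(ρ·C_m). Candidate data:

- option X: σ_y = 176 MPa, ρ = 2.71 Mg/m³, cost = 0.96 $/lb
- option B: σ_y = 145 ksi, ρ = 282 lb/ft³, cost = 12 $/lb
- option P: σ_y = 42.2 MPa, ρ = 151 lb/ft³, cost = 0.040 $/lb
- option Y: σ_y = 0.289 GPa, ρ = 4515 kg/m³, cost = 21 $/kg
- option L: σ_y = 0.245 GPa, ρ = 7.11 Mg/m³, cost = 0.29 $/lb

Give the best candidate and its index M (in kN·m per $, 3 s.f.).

Normalizing units and computing the index:
  option X: σ_y = 176.0 MPa, ρ = 2710 kg/m³, cost = 2.116 $/kg
  option B: σ_y = 999.7 MPa, ρ = 4517 kg/m³, cost = 26.46 $/kg
  option P: σ_y = 42.20 MPa, ρ = 2419 kg/m³, cost = 0.08818 $/kg
  option Y: σ_y = 289.0 MPa, ρ = 4515 kg/m³, cost = 21.00 $/kg
  option L: σ_y = 245.0 MPa, ρ = 7110 kg/m³, cost = 0.6393 $/kg
  option P: M = 198 kN·m per $
  option L: M = 53.9 kN·m per $
  option X: M = 30.7 kN·m per $
  option B: M = 8.37 kN·m per $
  option Y: M = 3.05 kN·m per $
The maximum is for option P.

option P, M = 198 kN·m per $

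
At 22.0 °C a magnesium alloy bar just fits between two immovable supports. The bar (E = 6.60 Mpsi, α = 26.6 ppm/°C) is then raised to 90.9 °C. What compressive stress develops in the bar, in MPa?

83.4 MPa

E = 6.60 Mpsi = 45.51 GPa.
ΔT = 68.90 K. Constrained thermal stress σ = E·α·ΔT = 45.51×10³ MPa × 26.6×10⁻⁶ × 68.90 = 83.4 MPa (compressive).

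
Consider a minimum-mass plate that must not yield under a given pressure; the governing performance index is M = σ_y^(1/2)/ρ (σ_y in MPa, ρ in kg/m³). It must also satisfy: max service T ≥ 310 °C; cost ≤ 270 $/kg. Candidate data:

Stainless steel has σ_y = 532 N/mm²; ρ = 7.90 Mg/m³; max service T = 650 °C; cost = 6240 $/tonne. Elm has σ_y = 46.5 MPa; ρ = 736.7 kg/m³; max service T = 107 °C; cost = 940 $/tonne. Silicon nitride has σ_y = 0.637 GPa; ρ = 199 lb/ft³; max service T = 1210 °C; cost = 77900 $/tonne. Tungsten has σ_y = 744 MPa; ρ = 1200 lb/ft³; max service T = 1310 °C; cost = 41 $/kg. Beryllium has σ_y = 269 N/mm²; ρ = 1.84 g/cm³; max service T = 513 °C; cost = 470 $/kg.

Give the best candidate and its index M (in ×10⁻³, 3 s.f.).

silicon nitride, M = 7.92×10⁻³

Screen on constraints: max service T ≥ 310 °C; cost ≤ 270 $/kg. Survivors: stainless steel, silicon nitride, tungsten.
Putting every candidate on a common basis:
  stainless steel: σ_y = 532.0 MPa, ρ = 7900 kg/m³
  silicon nitride: σ_y = 637.0 MPa, ρ = 3188 kg/m³
  tungsten: σ_y = 744.0 MPa, ρ = 19220 kg/m³
  silicon nitride: M = 7.92×10⁻³
  stainless steel: M = 2.92×10⁻³
  tungsten: M = 1.42×10⁻³
Silicon nitride has the largest M.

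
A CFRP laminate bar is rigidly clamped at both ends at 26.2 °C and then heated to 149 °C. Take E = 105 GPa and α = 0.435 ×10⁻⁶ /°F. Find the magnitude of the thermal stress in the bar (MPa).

10.1 MPa

α = 0.435×10⁻⁶/°F × 9/5 = 0.783×10⁻⁶/K.
ΔT = 122.8 K. Constrained thermal stress σ = E·α·ΔT = 105.0×10³ MPa × 0.783×10⁻⁶ × 122.8 = 10.1 MPa (compressive).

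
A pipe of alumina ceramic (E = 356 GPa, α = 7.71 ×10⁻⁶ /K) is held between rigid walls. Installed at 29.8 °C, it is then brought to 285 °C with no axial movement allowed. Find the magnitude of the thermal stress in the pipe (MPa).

700 MPa

ΔT = 255.2 K. Constrained thermal stress σ = E·α·ΔT = 356.0×10³ MPa × 7.71×10⁻⁶ × 255.2 = 700 MPa (compressive).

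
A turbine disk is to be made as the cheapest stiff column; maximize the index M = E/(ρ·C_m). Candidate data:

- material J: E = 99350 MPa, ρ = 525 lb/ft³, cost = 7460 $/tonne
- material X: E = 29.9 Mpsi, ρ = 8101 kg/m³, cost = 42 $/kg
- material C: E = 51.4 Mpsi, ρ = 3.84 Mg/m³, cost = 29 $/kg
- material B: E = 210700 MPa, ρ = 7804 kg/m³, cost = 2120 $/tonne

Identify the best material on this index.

Putting every candidate on a common basis:
  material J: E = 99.35 GPa, ρ = 8410 kg/m³, cost = 7.460 $/kg
  material X: E = 206.2 GPa, ρ = 8101 kg/m³, cost = 42.00 $/kg
  material C: E = 354.4 GPa, ρ = 3840 kg/m³, cost = 29.00 $/kg
  material B: E = 210.7 GPa, ρ = 7804 kg/m³, cost = 2.120 $/kg
  material B: M = 12.7 MN·m per $
  material C: M = 3.18 MN·m per $
  material J: M = 1.58 MN·m per $
  material X: M = 0.606 MN·m per $
Material B ranks first.

material B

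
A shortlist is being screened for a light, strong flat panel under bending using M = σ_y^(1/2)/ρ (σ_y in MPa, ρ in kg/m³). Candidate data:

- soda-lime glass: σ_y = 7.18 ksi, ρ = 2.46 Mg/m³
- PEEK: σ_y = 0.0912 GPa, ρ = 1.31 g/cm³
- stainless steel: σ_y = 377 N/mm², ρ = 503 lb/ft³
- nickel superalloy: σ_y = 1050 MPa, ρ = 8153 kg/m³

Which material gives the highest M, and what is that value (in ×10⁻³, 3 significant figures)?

After converting to SI:
  soda-lime glass: σ_y = 49.50 MPa, ρ = 2460 kg/m³
  PEEK: σ_y = 91.20 MPa, ρ = 1310 kg/m³
  stainless steel: σ_y = 377.0 MPa, ρ = 8057 kg/m³
  nickel superalloy: σ_y = 1050 MPa, ρ = 8153 kg/m³
  PEEK: M = 7.29×10⁻³
  nickel superalloy: M = 3.97×10⁻³
  soda-lime glass: M = 2.86×10⁻³
  stainless steel: M = 2.41×10⁻³
Highest index: PEEK.

PEEK, M = 7.29×10⁻³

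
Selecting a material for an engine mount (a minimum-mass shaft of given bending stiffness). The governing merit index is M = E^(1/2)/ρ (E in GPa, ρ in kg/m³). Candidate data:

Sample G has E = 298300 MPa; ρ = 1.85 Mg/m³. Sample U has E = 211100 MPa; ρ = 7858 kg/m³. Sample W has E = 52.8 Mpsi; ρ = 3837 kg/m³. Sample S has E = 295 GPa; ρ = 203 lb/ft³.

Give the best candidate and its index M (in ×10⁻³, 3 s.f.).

sample G, M = 9.34×10⁻³

Convert each candidate to consistent units, then evaluate M:
  sample G: E = 298.3 GPa, ρ = 1850 kg/m³
  sample U: E = 211.1 GPa, ρ = 7858 kg/m³
  sample W: E = 364.0 GPa, ρ = 3837 kg/m³
  sample S: E = 295.0 GPa, ρ = 3252 kg/m³
  sample G: M = 9.34×10⁻³
  sample S: M = 5.28×10⁻³
  sample W: M = 4.97×10⁻³
  sample U: M = 1.85×10⁻³
Highest index: sample G.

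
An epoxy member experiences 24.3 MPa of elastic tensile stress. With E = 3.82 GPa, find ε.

6.36×10⁻³

ε = σ/E = 24.3 / 3820 = 6.36×10⁻³.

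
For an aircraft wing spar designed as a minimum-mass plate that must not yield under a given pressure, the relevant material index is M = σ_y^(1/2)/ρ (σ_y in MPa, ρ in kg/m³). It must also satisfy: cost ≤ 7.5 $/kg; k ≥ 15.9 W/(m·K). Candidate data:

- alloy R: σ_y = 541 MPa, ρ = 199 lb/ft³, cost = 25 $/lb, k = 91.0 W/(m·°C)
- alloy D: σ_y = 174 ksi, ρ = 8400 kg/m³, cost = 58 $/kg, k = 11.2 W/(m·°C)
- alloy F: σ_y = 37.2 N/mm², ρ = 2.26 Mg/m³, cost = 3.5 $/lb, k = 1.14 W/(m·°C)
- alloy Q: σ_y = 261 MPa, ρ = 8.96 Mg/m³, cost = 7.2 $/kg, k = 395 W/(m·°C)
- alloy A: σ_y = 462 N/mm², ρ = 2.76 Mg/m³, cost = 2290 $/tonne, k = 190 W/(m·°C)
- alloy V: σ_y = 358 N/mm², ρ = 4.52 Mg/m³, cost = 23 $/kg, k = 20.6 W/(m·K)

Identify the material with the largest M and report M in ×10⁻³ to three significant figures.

alloy A, M = 7.79×10⁻³

Screen on constraints: cost ≤ 7.5 $/kg; k ≥ 15.9 W/(m·K). Survivors: alloy Q, alloy A.
Putting every candidate on a common basis:
  alloy Q: σ_y = 261.0 MPa, ρ = 8960 kg/m³
  alloy A: σ_y = 462.0 MPa, ρ = 2760 kg/m³
  alloy A: M = 7.79×10⁻³
  alloy Q: M = 1.80×10⁻³
The maximum is for alloy A.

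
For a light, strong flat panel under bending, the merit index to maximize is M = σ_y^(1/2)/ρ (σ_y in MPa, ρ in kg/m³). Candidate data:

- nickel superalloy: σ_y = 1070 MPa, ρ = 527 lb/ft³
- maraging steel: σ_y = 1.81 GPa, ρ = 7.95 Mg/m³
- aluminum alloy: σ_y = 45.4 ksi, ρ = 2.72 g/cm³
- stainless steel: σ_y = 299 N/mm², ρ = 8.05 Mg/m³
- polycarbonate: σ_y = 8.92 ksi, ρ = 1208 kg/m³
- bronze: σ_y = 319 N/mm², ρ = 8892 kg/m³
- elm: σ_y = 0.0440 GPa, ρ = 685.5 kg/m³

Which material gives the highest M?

elm

Putting every candidate on a common basis:
  nickel superalloy: σ_y = 1070 MPa, ρ = 8442 kg/m³
  maraging steel: σ_y = 1810 MPa, ρ = 7950 kg/m³
  aluminum alloy: σ_y = 313.0 MPa, ρ = 2720 kg/m³
  stainless steel: σ_y = 299.0 MPa, ρ = 8050 kg/m³
  polycarbonate: σ_y = 61.50 MPa, ρ = 1208 kg/m³
  bronze: σ_y = 319.0 MPa, ρ = 8892 kg/m³
  elm: σ_y = 44.00 MPa, ρ = 685.5 kg/m³
  elm: M = 9.68×10⁻³
  aluminum alloy: M = 6.50×10⁻³
  polycarbonate: M = 6.49×10⁻³
  maraging steel: M = 5.35×10⁻³
  nickel superalloy: M = 3.87×10⁻³
  stainless steel: M = 2.15×10⁻³
  bronze: M = 2.01×10⁻³
Highest index: elm.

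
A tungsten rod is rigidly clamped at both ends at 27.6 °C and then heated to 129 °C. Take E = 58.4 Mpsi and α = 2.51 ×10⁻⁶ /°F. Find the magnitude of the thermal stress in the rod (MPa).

184 MPa

E = 58.4 Mpsi = 402.7 GPa.
α = 2.51×10⁻⁶/°F × 9/5 = 4.52×10⁻⁶/K.
ΔT = 101.4 K. Constrained thermal stress σ = E·α·ΔT = 402.7×10³ MPa × 4.52×10⁻⁶ × 101.4 = 184 MPa (compressive).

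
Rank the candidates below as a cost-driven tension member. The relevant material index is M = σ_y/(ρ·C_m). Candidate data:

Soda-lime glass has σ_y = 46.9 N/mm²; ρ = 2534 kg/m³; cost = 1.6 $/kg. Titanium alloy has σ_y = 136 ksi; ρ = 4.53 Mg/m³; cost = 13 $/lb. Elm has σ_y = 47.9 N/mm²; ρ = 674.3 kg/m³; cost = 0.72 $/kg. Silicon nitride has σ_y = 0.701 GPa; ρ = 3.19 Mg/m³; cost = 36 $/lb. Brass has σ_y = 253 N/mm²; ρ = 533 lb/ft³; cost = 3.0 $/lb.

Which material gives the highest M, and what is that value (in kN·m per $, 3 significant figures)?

Putting every candidate on a common basis:
  soda-lime glass: σ_y = 46.90 MPa, ρ = 2534 kg/m³, cost = 1.600 $/kg
  titanium alloy: σ_y = 937.7 MPa, ρ = 4530 kg/m³, cost = 28.66 $/kg
  elm: σ_y = 47.90 MPa, ρ = 674.3 kg/m³, cost = 0.7200 $/kg
  silicon nitride: σ_y = 701.0 MPa, ρ = 3190 kg/m³, cost = 79.37 $/kg
  brass: σ_y = 253.0 MPa, ρ = 8538 kg/m³, cost = 6.614 $/kg
  elm: M = 98.7 kN·m per $
  soda-lime glass: M = 11.6 kN·m per $
  titanium alloy: M = 7.22 kN·m per $
  brass: M = 4.48 kN·m per $
  silicon nitride: M = 2.77 kN·m per $
The maximum is for elm.

elm, M = 98.7 kN·m per $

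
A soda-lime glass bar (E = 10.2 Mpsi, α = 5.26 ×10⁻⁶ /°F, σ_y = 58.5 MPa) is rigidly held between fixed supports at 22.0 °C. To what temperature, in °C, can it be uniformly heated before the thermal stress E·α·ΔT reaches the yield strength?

110 °C

E = 10.2 Mpsi = 70.33 GPa.
α = 5.26×10⁻⁶/°F × 9/5 = 9.47×10⁻⁶/K.
E·α·ΔT = 58.50 MPa ⇒ ΔT = 58.50 / (70.33×10³ × 9.47×10⁻⁶) = 87.86 K.
T = 22.0 + 87.86 = 109.9 °C.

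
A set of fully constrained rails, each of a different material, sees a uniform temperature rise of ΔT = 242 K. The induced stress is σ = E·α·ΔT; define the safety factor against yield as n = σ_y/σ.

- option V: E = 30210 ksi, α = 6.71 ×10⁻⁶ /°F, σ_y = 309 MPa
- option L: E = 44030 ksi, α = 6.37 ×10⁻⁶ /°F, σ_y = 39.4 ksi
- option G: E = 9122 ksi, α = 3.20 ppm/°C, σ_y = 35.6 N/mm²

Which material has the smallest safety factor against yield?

option L

Converting E to GPa, α to ×10⁻⁶/K, σ_y to MPa, then σ and n for each:
  option V: E = 208.3, α = 12.1, σ_y = 309.0 → σ = 609 MPa, n = 0.508
  option L: E = 303.6, α = 11.5, σ_y = 271.7 → σ = 842 MPa, n = 0.322
  option G: E = 62.89, α = 3.20, σ_y = 35.60 → σ = 48.7 MPa, n = 0.731
Option L has the lowest safety factor, n = 0.322.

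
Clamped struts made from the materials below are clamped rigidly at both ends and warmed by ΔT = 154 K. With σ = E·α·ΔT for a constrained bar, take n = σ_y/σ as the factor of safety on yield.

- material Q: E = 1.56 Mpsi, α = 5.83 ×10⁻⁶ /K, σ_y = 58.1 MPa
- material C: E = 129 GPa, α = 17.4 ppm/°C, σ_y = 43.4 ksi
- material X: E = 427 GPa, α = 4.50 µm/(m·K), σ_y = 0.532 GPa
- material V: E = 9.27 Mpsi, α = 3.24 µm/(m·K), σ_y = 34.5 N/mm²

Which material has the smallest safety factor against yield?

Per material, after unit conversion:
  material Q: E = 10.76, α = 5.83, σ_y = 58.10 → σ = 9.66 MPa, n = 6.02
  material C: E = 129.0, α = 17.4, σ_y = 299.2 → σ = 346 MPa, n = 0.866
  material X: E = 427.0, α = 4.50, σ_y = 532.0 → σ = 296 MPa, n = 1.80
  material V: E = 63.91, α = 3.24, σ_y = 34.50 → σ = 31.9 MPa, n = 1.08
Smallest n: material C with n = 0.866.

material C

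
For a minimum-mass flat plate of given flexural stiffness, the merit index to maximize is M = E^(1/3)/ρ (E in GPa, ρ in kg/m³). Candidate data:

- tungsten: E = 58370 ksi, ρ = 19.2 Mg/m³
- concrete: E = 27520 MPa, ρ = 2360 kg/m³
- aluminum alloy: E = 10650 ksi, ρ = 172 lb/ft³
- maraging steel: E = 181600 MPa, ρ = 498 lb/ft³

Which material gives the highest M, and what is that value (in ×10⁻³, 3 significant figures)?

aluminum alloy, M = 1.52×10⁻³

Normalizing units and computing the index:
  tungsten: E = 402.4 GPa, ρ = 19200 kg/m³
  concrete: E = 27.52 GPa, ρ = 2360 kg/m³
  aluminum alloy: E = 73.43 GPa, ρ = 2755 kg/m³
  maraging steel: E = 181.6 GPa, ρ = 7977 kg/m³
  aluminum alloy: M = 1.52×10⁻³
  concrete: M = 1.28×10⁻³
  maraging steel: M = 0.710×10⁻³
  tungsten: M = 0.385×10⁻³
The maximum is for aluminum alloy.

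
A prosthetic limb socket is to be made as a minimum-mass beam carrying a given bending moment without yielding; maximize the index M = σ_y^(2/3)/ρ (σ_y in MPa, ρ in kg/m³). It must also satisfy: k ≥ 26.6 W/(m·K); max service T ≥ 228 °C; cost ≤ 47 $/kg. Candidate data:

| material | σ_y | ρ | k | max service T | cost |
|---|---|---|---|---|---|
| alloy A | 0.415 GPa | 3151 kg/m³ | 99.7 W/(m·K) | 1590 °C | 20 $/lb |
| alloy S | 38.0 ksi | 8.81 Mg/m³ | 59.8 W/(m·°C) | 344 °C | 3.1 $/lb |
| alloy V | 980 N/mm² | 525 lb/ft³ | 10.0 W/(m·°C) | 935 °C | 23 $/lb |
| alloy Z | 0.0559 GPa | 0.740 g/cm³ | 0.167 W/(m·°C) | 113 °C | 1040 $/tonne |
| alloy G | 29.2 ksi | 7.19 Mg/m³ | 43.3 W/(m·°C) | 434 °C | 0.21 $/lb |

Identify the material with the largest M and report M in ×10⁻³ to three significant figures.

Screen on constraints: k ≥ 26.6 W/(m·K); max service T ≥ 228 °C; cost ≤ 47 $/kg. Survivors: alloy A, alloy S, alloy G.
In SI units:
  alloy A: σ_y = 415.0 MPa, ρ = 3151 kg/m³
  alloy S: σ_y = 262.0 MPa, ρ = 8810 kg/m³
  alloy G: σ_y = 201.3 MPa, ρ = 7190 kg/m³
  alloy A: M = 17.7×10⁻³
  alloy G: M = 4.78×10⁻³
  alloy S: M = 4.65×10⁻³
Alloy A has the largest M.

alloy A, M = 17.7×10⁻³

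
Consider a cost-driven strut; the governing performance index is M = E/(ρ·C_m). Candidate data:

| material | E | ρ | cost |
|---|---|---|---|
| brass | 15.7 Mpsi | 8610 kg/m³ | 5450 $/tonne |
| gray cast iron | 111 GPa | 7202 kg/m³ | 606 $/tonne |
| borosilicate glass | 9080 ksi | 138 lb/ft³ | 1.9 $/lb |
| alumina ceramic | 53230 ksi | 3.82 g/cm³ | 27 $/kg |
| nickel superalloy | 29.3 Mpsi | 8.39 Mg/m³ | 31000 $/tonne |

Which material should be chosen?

gray cast iron

Convert each candidate to consistent units, then evaluate M:
  brass: E = 108.2 GPa, ρ = 8610 kg/m³, cost = 5.450 $/kg
  gray cast iron: E = 111.0 GPa, ρ = 7202 kg/m³, cost = 0.6060 $/kg
  borosilicate glass: E = 62.60 GPa, ρ = 2211 kg/m³, cost = 4.189 $/kg
  alumina ceramic: E = 367.0 GPa, ρ = 3820 kg/m³, cost = 27.00 $/kg
  nickel superalloy: E = 202.0 GPa, ρ = 8390 kg/m³, cost = 31.00 $/kg
  gray cast iron: M = 25.4 MN·m per $
  borosilicate glass: M = 6.76 MN·m per $
  alumina ceramic: M = 3.56 MN·m per $
  brass: M = 2.31 MN·m per $
  nickel superalloy: M = 0.777 MN·m per $
Highest index: gray cast iron.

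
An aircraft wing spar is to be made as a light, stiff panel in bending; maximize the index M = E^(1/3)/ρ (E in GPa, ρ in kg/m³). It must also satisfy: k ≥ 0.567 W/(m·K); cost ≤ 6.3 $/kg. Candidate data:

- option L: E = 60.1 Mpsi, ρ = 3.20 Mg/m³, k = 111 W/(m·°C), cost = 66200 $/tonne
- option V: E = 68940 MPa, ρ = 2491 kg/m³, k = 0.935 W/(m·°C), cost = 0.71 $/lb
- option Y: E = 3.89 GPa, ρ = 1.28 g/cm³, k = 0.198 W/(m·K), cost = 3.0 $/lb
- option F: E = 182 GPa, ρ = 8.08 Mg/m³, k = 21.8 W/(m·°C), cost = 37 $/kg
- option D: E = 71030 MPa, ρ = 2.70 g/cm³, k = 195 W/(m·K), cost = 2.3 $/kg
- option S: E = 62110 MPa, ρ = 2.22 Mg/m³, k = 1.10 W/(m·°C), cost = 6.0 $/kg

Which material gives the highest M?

option S

Screen on constraints: k ≥ 0.567 W/(m·K); cost ≤ 6.3 $/kg. Survivors: option V, option D, option S.
Normalizing units and computing the index:
  option V: E = 68.94 GPa, ρ = 2491 kg/m³
  option D: E = 71.03 GPa, ρ = 2700 kg/m³
  option S: E = 62.11 GPa, ρ = 2220 kg/m³
  option S: M = 1.78×10⁻³
  option V: M = 1.65×10⁻³
  option D: M = 1.53×10⁻³
Option S has the largest M.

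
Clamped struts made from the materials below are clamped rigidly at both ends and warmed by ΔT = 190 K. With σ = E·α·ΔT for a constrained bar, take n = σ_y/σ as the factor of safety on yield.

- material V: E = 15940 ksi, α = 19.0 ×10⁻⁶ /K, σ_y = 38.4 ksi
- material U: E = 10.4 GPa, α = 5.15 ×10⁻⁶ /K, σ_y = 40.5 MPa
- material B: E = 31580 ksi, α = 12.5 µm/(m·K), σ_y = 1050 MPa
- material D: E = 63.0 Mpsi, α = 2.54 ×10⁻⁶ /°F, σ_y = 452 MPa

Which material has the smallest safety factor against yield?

material V

Converting E to GPa, α to ×10⁻⁶/K, σ_y to MPa, then σ and n for each:
  material V: E = 109.9, α = 19.0, σ_y = 264.8 → σ = 397 MPa, n = 0.667
  material U: E = 10.40, α = 5.15, σ_y = 40.50 → σ = 10.2 MPa, n = 3.98
  material B: E = 217.7, α = 12.5, σ_y = 1050 → σ = 517 MPa, n = 2.03
  material D: E = 434.4, α = 4.57, σ_y = 452.0 → σ = 377 MPa, n = 1.20
Smallest n: material V with n = 0.667.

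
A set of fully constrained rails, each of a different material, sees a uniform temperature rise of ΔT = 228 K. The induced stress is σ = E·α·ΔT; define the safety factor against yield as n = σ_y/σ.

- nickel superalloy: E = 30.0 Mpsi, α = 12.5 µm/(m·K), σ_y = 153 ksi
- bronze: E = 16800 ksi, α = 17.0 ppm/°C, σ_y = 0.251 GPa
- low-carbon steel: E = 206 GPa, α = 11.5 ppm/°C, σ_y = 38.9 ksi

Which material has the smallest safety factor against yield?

With everything in SI (GPa, ×10⁻⁶/K, MPa):
  nickel superalloy: E = 206.8, α = 12.5, σ_y = 1055 → σ = 590 MPa, n = 1.79
  bronze: E = 115.8, α = 17.0, σ_y = 251.0 → σ = 449 MPa, n = 0.559
  low-carbon steel: E = 206.0, α = 11.5, σ_y = 268.2 → σ = 540 MPa, n = 0.497
Smallest n: low-carbon steel with n = 0.497.

low-carbon steel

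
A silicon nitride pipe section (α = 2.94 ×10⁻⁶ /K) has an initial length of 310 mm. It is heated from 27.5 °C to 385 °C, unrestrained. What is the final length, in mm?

310.33 mm

ΔT = 385 − 27.5 = 357.5 K.
ΔL = α·L₀·ΔT = 2.94×10⁻⁶ × 310 mm × 357.5 K = 0.326 mm.
L = L₀ + ΔL = 310 + 0.326 = 310.33 mm.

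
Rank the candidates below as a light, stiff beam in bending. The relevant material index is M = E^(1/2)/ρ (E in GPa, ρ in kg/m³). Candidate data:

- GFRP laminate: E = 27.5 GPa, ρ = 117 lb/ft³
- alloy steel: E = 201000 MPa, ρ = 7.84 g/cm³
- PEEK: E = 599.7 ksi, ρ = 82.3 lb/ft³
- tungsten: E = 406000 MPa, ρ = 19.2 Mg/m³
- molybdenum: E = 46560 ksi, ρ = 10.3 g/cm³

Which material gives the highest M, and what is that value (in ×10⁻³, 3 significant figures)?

GFRP laminate, M = 2.80×10⁻³

Convert each candidate to consistent units, then evaluate M:
  GFRP laminate: E = 27.50 GPa, ρ = 1874 kg/m³
  alloy steel: E = 201.0 GPa, ρ = 7840 kg/m³
  PEEK: E = 4.135 GPa, ρ = 1318 kg/m³
  tungsten: E = 406.0 GPa, ρ = 19200 kg/m³
  molybdenum: E = 321.0 GPa, ρ = 10300 kg/m³
  GFRP laminate: M = 2.80×10⁻³
  alloy steel: M = 1.81×10⁻³
  molybdenum: M = 1.74×10⁻³
  PEEK: M = 1.54×10⁻³
  tungsten: M = 1.05×10⁻³
Highest index: GFRP laminate.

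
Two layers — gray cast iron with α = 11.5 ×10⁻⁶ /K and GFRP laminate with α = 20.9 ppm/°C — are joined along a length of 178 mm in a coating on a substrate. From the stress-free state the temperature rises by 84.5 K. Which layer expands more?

GFRP laminate

α(gray cast iron) = 11.5×10⁻⁶/K vs α(GFRP laminate) = 20.9×10⁻⁶/K.
Higher α expands more for the same ΔT: GFRP laminate.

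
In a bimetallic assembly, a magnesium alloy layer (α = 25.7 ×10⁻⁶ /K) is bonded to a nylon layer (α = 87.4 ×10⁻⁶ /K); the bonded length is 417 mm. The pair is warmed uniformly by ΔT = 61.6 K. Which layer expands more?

α(magnesium alloy) = 25.7×10⁻⁶/K vs α(nylon) = 87.4×10⁻⁶/K.
Higher α expands more for the same ΔT: nylon.

nylon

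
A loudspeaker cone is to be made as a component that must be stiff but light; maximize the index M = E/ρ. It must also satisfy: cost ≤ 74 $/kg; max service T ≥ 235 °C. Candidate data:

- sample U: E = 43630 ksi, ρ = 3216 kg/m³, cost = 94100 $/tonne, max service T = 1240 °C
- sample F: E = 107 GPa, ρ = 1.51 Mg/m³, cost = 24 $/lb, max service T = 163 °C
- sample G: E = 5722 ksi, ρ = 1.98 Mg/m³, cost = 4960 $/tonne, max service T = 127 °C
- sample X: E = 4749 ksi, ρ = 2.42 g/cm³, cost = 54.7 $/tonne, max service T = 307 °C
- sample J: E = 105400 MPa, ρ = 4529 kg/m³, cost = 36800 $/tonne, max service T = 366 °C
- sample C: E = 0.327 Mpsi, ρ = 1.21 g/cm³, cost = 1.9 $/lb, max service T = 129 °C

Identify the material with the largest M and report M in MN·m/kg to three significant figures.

sample J, M = 23.3 MN·m/kg

Screen on constraints: cost ≤ 74 $/kg; max service T ≥ 235 °C. Survivors: sample X, sample J.
After converting to SI:
  sample X: E = 32.74 GPa, ρ = 2420 kg/m³
  sample J: E = 105.4 GPa, ρ = 4529 kg/m³
  sample J: M = 23.3 MN·m/kg
  sample X: M = 13.5 MN·m/kg
Sample J has the largest M.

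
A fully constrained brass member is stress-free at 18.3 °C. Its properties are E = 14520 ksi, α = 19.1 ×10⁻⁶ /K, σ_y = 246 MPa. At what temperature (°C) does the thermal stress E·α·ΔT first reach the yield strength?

E = 14520 ksi = 100.1 GPa.
E·α·ΔT = 246.0 MPa ⇒ ΔT = 246.0 / (100.1×10³ × 19.1×10⁻⁶) = 128.7 K.
T = 18.3 + 128.7 = 147.0 °C.

147 °C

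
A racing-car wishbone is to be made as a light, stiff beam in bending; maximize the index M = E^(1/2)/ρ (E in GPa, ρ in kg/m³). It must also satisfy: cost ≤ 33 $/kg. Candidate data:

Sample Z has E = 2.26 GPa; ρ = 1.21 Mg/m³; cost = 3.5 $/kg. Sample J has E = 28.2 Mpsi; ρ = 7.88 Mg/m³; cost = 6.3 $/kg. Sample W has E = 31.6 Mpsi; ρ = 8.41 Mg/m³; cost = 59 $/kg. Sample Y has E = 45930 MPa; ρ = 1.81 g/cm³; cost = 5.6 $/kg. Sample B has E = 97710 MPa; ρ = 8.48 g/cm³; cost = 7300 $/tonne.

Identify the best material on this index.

sample Y

Screen on constraints: cost ≤ 33 $/kg. Survivors: sample Z, sample J, sample Y, sample B.
Normalizing units and computing the index:
  sample Z: E = 2.260 GPa, ρ = 1210 kg/m³
  sample J: E = 194.4 GPa, ρ = 7880 kg/m³
  sample Y: E = 45.93 GPa, ρ = 1810 kg/m³
  sample B: E = 97.71 GPa, ρ = 8480 kg/m³
  sample Y: M = 3.74×10⁻³
  sample J: M = 1.77×10⁻³
  sample Z: M = 1.24×10⁻³
  sample B: M = 1.17×10⁻³
The maximum is for sample Y.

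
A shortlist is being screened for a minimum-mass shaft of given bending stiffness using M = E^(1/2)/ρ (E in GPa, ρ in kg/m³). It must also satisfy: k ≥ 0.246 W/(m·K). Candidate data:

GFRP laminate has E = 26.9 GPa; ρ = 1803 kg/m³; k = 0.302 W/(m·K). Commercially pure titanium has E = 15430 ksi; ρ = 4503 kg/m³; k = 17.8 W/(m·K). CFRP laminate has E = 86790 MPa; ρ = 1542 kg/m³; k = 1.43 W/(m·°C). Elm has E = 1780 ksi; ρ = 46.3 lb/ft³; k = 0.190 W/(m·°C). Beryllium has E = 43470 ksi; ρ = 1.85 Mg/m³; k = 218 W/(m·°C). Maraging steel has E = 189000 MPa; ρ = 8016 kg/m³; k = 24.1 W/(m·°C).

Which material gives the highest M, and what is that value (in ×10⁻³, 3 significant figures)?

beryllium, M = 9.36×10⁻³

Screen on constraints: k ≥ 0.246 W/(m·K). Survivors: GFRP laminate, commercially pure titanium, CFRP laminate, beryllium, maraging steel.
Normalizing units and computing the index:
  GFRP laminate: E = 26.90 GPa, ρ = 1803 kg/m³
  commercially pure titanium: E = 106.4 GPa, ρ = 4503 kg/m³
  CFRP laminate: E = 86.79 GPa, ρ = 1542 kg/m³
  beryllium: E = 299.7 GPa, ρ = 1850 kg/m³
  maraging steel: E = 189.0 GPa, ρ = 8016 kg/m³
  beryllium: M = 9.36×10⁻³
  CFRP laminate: M = 6.04×10⁻³
  GFRP laminate: M = 2.88×10⁻³
  commercially pure titanium: M = 2.29×10⁻³
  maraging steel: M = 1.72×10⁻³
Beryllium ranks first.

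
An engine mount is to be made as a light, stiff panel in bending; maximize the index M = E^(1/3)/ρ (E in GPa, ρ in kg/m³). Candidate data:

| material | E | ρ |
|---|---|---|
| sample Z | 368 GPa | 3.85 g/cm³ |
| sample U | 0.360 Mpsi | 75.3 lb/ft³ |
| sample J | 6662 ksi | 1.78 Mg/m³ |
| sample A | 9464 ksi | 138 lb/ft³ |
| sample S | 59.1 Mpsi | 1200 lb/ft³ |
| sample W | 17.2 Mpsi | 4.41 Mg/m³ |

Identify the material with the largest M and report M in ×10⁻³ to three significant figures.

sample J, M = 2.01×10⁻³

In SI units:
  sample Z: E = 368.0 GPa, ρ = 3850 kg/m³
  sample U: E = 2.482 GPa, ρ = 1206 kg/m³
  sample J: E = 45.93 GPa, ρ = 1780 kg/m³
  sample A: E = 65.25 GPa, ρ = 2211 kg/m³
  sample S: E = 407.5 GPa, ρ = 19220 kg/m³
  sample W: E = 118.6 GPa, ρ = 4410 kg/m³
  sample J: M = 2.01×10⁻³
  sample Z: M = 1.86×10⁻³
  sample A: M = 1.82×10⁻³
  sample U: M = 1.12×10⁻³
  sample W: M = 1.11×10⁻³
  sample S: M = 0.386×10⁻³
Highest index: sample J.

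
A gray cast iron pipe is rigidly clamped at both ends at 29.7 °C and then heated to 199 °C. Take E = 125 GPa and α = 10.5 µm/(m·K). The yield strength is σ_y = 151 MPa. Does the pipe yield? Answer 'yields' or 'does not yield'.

ΔT = 169.3 K. Constrained thermal stress σ = E·α·ΔT = 125.0×10³ MPa × 10.5×10⁻⁶ × 169.3 = 222 MPa (compressive).
Compare to σ_y = 151 MPa: σ ≥ σ_y, so it yields.

yields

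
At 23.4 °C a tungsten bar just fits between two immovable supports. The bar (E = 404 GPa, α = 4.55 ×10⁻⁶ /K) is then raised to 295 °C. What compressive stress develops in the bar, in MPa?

499 MPa

ΔT = 271.6 K. Constrained thermal stress σ = E·α·ΔT = 404.0×10³ MPa × 4.55×10⁻⁶ × 271.6 = 499 MPa (compressive).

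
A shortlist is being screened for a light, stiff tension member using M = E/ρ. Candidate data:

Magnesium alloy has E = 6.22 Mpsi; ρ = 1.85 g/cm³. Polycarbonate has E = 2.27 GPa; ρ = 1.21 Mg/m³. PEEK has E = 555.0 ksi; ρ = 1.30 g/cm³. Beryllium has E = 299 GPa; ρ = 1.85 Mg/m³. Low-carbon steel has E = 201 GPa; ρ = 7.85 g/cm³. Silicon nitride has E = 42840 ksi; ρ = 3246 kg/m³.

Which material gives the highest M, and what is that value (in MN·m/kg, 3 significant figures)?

beryllium, M = 162 MN·m/kg

Normalizing units and computing the index:
  magnesium alloy: E = 42.89 GPa, ρ = 1850 kg/m³
  polycarbonate: E = 2.270 GPa, ρ = 1210 kg/m³
  PEEK: E = 3.827 GPa, ρ = 1300 kg/m³
  beryllium: E = 299.0 GPa, ρ = 1850 kg/m³
  low-carbon steel: E = 201.0 GPa, ρ = 7850 kg/m³
  silicon nitride: E = 295.4 GPa, ρ = 3246 kg/m³
  beryllium: M = 162 MN·m/kg
  silicon nitride: M = 91.0 MN·m/kg
  low-carbon steel: M = 25.6 MN·m/kg
  magnesium alloy: M = 23.2 MN·m/kg
  PEEK: M = 2.94 MN·m/kg
  polycarbonate: M = 1.88 MN·m/kg
Highest index: beryllium.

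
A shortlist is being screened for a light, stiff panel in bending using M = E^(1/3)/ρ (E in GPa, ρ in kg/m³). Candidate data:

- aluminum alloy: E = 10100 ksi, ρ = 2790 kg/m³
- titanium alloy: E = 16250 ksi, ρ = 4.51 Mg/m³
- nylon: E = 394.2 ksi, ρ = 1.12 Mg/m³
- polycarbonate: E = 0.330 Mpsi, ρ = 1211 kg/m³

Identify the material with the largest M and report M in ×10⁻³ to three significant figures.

aluminum alloy, M = 1.47×10⁻³

After converting to SI:
  aluminum alloy: E = 69.64 GPa, ρ = 2790 kg/m³
  titanium alloy: E = 112.0 GPa, ρ = 4510 kg/m³
  nylon: E = 2.718 GPa, ρ = 1120 kg/m³
  polycarbonate: E = 2.275 GPa, ρ = 1211 kg/m³
  aluminum alloy: M = 1.47×10⁻³
  nylon: M = 1.25×10⁻³
  polycarbonate: M = 1.09×10⁻³
  titanium alloy: M = 1.07×10⁻³
Aluminum alloy ranks first.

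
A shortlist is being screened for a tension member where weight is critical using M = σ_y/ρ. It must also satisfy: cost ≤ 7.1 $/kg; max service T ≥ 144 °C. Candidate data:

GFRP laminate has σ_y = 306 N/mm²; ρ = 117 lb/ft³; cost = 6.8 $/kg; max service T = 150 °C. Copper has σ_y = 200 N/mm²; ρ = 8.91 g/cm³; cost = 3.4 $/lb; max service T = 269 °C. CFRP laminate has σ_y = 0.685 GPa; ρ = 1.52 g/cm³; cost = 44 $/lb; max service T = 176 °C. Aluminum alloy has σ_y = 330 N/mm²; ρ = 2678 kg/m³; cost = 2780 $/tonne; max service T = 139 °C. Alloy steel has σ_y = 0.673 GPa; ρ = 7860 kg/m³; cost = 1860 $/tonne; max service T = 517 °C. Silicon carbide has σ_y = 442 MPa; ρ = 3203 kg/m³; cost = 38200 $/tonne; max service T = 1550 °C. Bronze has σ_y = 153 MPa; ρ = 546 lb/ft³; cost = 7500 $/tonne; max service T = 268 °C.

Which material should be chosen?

Screen on constraints: cost ≤ 7.1 $/kg; max service T ≥ 144 °C. Survivors: GFRP laminate, alloy steel.
Normalizing units and computing the index:
  GFRP laminate: σ_y = 306.0 MPa, ρ = 1874 kg/m³
  alloy steel: σ_y = 673.0 MPa, ρ = 7860 kg/m³
  GFRP laminate: M = 163 kN·m/kg
  alloy steel: M = 85.6 kN·m/kg
GFRP laminate has the largest M.

GFRP laminate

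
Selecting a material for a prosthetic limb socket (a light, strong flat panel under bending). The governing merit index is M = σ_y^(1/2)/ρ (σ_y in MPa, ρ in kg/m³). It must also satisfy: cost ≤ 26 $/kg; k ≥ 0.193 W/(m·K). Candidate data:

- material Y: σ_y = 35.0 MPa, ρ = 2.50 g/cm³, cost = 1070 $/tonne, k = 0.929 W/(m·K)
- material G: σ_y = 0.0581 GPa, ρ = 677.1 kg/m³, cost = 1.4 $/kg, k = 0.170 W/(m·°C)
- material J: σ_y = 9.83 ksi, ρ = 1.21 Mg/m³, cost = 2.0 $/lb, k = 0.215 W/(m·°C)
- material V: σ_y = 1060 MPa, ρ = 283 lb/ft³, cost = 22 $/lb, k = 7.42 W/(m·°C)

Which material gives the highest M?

material J

Screen on constraints: cost ≤ 26 $/kg; k ≥ 0.193 W/(m·K). Survivors: material Y, material J.
Normalizing units and computing the index:
  material Y: σ_y = 35.00 MPa, ρ = 2500 kg/m³
  material J: σ_y = 67.78 MPa, ρ = 1210 kg/m³
  material J: M = 6.80×10⁻³
  material Y: M = 2.37×10⁻³
Material J has the largest M.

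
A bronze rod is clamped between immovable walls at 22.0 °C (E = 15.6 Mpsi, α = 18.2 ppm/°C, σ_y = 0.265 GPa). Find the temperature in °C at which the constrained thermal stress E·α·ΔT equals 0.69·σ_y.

E = 15.6 Mpsi = 107.6 GPa.
σ_y = 0.265 GPa = 265.0 MPa.
E·α·ΔT = 182.8 MPa ⇒ ΔT = 182.8 / (107.6×10³ × 18.2×10⁻⁶) = 93.41 K.
T = 22.0 + 93.41 = 115.4 °C.

115 °C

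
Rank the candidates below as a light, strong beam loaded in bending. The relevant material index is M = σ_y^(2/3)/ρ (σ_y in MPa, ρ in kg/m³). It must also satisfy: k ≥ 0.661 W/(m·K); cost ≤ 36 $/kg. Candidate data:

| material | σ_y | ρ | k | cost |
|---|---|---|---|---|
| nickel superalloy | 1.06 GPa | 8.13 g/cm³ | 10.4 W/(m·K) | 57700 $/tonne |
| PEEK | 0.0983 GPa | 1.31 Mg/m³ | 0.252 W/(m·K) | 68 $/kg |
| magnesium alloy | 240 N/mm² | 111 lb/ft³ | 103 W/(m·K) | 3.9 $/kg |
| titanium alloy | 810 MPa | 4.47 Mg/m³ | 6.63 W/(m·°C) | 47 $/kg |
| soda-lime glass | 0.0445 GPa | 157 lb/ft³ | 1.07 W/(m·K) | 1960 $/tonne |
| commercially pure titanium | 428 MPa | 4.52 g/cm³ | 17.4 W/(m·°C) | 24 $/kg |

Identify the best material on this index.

magnesium alloy

Screen on constraints: k ≥ 0.661 W/(m·K); cost ≤ 36 $/kg. Survivors: magnesium alloy, soda-lime glass, commercially pure titanium.
Putting every candidate on a common basis:
  magnesium alloy: σ_y = 240.0 MPa, ρ = 1778 kg/m³
  soda-lime glass: σ_y = 44.50 MPa, ρ = 2515 kg/m³
  commercially pure titanium: σ_y = 428.0 MPa, ρ = 4520 kg/m³
  magnesium alloy: M = 21.7×10⁻³
  commercially pure titanium: M = 12.6×10⁻³
  soda-lime glass: M = 4.99×10⁻³
Magnesium alloy has the largest M.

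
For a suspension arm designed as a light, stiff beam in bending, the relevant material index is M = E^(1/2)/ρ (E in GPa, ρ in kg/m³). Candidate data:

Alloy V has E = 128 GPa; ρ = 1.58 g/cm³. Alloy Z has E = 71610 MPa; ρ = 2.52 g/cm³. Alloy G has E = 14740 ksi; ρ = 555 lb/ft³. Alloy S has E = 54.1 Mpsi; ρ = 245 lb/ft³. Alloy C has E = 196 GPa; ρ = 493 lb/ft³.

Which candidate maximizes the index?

Normalizing units and computing the index:
  alloy V: E = 128.0 GPa, ρ = 1580 kg/m³
  alloy Z: E = 71.61 GPa, ρ = 2520 kg/m³
  alloy G: E = 101.6 GPa, ρ = 8890 kg/m³
  alloy S: E = 373.0 GPa, ρ = 3925 kg/m³
  alloy C: E = 196.0 GPa, ρ = 7897 kg/m³
  alloy V: M = 7.16×10⁻³
  alloy S: M = 4.92×10⁻³
  alloy Z: M = 3.36×10⁻³
  alloy C: M = 1.77×10⁻³
  alloy G: M = 1.13×10⁻³
Alloy V ranks first.

alloy V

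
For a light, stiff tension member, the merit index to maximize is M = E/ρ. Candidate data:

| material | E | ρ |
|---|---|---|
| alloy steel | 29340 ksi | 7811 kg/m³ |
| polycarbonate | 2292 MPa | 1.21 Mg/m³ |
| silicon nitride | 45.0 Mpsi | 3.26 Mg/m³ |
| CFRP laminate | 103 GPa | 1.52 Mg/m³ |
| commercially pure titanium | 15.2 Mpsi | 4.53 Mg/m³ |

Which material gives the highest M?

silicon nitride

After converting to SI:
  alloy steel: E = 202.3 GPa, ρ = 7811 kg/m³
  polycarbonate: E = 2.292 GPa, ρ = 1210 kg/m³
  silicon nitride: E = 310.3 GPa, ρ = 3260 kg/m³
  CFRP laminate: E = 103.0 GPa, ρ = 1520 kg/m³
  commercially pure titanium: E = 104.8 GPa, ρ = 4530 kg/m³
  silicon nitride: M = 95.2 MN·m/kg
  CFRP laminate: M = 67.8 MN·m/kg
  alloy steel: M = 25.9 MN·m/kg
  commercially pure titanium: M = 23.1 MN·m/kg
  polycarbonate: M = 1.89 MN·m/kg
Silicon nitride ranks first.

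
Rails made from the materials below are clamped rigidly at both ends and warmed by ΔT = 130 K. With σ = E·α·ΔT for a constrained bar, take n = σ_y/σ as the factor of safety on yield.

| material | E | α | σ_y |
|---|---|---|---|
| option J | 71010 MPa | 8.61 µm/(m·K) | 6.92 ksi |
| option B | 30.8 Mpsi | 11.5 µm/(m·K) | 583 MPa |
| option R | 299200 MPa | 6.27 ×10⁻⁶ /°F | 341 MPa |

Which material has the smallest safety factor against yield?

option J

Per material, after unit conversion:
  option J: E = 71.01, α = 8.61, σ_y = 47.71 → σ = 79.5 MPa, n = 0.600
  option B: E = 212.4, α = 11.5, σ_y = 583.0 → σ = 317 MPa, n = 1.84
  option R: E = 299.2, α = 11.3, σ_y = 341.0 → σ = 439 MPa, n = 0.777
Smallest n: option J with n = 0.600.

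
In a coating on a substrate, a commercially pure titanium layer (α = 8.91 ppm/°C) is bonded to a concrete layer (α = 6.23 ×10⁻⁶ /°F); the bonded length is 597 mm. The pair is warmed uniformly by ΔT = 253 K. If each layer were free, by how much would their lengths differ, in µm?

348 µm

concrete: α = 6.23×10⁻⁶/°F × 9/5 = 11.2×10⁻⁶/K.
Δα = |8.91 − 11.2|×10⁻⁶/K = 2.30×10⁻⁶/K.
ΔL_mismatch = Δα·L·ΔT = 2.30×10⁻⁶ × 597.0 mm × 253.0 K = 348 µm.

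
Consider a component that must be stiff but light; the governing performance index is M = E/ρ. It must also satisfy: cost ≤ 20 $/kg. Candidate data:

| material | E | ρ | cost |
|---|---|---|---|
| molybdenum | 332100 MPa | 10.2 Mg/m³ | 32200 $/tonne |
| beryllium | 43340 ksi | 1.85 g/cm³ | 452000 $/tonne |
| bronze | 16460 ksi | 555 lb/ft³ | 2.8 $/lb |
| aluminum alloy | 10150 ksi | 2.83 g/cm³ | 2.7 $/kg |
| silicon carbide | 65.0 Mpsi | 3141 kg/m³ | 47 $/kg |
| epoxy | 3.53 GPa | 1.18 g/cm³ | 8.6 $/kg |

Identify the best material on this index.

aluminum alloy

Screen on constraints: cost ≤ 20 $/kg. Survivors: bronze, aluminum alloy, epoxy.
Convert each candidate to consistent units, then evaluate M:
  bronze: E = 113.5 GPa, ρ = 8890 kg/m³
  aluminum alloy: E = 69.98 GPa, ρ = 2830 kg/m³
  epoxy: E = 3.530 GPa, ρ = 1180 kg/m³
  aluminum alloy: M = 24.7 MN·m/kg
  bronze: M = 12.8 MN·m/kg
  epoxy: M = 2.99 MN·m/kg
Aluminum alloy has the largest M.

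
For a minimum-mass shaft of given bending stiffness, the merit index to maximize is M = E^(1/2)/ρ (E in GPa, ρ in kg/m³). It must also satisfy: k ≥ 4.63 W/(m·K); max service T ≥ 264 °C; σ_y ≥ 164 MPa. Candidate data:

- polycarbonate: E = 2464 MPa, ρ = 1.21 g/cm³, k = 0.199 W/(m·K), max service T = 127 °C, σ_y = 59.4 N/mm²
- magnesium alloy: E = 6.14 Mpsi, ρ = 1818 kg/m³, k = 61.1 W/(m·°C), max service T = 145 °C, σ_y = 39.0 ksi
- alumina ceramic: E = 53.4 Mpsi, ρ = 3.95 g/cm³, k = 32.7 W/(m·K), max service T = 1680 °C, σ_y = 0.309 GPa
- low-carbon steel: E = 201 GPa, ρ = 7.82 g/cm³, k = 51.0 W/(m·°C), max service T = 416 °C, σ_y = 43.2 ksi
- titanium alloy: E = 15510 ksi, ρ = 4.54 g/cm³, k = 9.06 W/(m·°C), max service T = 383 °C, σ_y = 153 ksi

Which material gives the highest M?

Screen on constraints: k ≥ 4.63 W/(m·K); max service T ≥ 264 °C; σ_y ≥ 164 MPa. Survivors: alumina ceramic, low-carbon steel, titanium alloy.
Convert each candidate to consistent units, then evaluate M:
  alumina ceramic: E = 368.2 GPa, ρ = 3950 kg/m³
  low-carbon steel: E = 201.0 GPa, ρ = 7820 kg/m³
  titanium alloy: E = 106.9 GPa, ρ = 4540 kg/m³
  alumina ceramic: M = 4.86×10⁻³
  titanium alloy: M = 2.28×10⁻³
  low-carbon steel: M = 1.81×10⁻³
Alumina ceramic has the largest M.

alumina ceramic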